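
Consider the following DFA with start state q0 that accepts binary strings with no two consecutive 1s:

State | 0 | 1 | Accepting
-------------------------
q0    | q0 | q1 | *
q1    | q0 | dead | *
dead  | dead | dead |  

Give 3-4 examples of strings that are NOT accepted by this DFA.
Any strings that end in a non-accepting state work; for example:
"11": q0 → q1 → dead; dead is not accepting → rejected
"011": q0 → q0 → q1 → dead; dead is not accepting → rejected
"111": q0 → q1 → dead → dead; dead is not accepting → rejected
"0011": q0 → q0 → q0 → q1 → dead; dead is not accepting → rejected

Final answer: "11", "011", "111", "0011"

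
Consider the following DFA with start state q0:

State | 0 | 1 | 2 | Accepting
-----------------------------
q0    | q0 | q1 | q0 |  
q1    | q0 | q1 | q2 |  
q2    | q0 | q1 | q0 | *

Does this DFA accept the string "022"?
Start in q0.
Read '0': q0 → q0
Read '2': q0 → q0
Read '2': q0 → q0
Final state q0 is not accepting, so the string is rejected.

Final answer: No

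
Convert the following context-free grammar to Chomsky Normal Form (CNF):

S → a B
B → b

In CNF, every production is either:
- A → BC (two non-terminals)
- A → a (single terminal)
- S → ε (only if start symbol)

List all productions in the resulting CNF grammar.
The grammar has no ε-productions or unit productions to eliminate.
S → a B has terminal a in a right-hand side of length ≥ 2: introduce T_a → a and use T_a in place of a.
B → b is already in CNF (single terminal) – keep it.
S → a B becomes S → T_a B.
Resulting CNF grammar (3 productions): T_a → a; B → b; S → T_a B

Final answer: T_a → a; B → b; S → T_a B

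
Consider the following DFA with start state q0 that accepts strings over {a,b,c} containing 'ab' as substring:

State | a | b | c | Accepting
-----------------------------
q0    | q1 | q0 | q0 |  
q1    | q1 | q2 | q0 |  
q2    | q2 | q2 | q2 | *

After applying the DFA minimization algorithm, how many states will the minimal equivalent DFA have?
All 3 states are reachable from q0, so none can be removed as unreachable.
Table-filling: first mark every (accepting, non-accepting) pair as distinguishable (accepting: {q2}; non-accepting: {q0, q1}).
Round 1: (q0, q1) on 'b' go to q0 and q2, already distinguishable → mark.
Every pair of states is distinguishable, so the DFA is already minimal.
Equivalence classes: {q0}, {q1}, {q2} → 3 states.

Final answer: 3 states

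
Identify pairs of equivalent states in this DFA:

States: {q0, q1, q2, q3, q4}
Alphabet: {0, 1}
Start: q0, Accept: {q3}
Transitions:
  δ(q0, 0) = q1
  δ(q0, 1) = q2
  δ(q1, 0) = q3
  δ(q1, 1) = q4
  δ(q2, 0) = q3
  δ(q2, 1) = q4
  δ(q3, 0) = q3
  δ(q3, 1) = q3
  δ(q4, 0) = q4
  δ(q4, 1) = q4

Using the table-filling algorithm:
Round 0 – mark pairs where exactly one state is accepting: (q0,q3), (q1,q3), (q2,q3), (q3,q4)
Round 1 – newly marked: (q0,q1) [on 0: q1 vs q3, already marked]; (q0,q2) [on 0: q1 vs q3, already marked]; (q1,q4) [on 0: q3 vs q4, already marked]; (q2,q4) [on 0: q3 vs q4, already marked]
Round 2 – newly marked: (q0,q4) [on 0: q1 vs q4, already marked]
No further pairs can be marked.
(q1, q2) unmarked: δ(q1,0)=q3, δ(q2,0)=q3; δ(q1,1)=q4, δ(q2,1)=q4 → equivalent
Equivalent pairs: (q1, q2)

Final answer: Equivalent pairs: (q1, q2)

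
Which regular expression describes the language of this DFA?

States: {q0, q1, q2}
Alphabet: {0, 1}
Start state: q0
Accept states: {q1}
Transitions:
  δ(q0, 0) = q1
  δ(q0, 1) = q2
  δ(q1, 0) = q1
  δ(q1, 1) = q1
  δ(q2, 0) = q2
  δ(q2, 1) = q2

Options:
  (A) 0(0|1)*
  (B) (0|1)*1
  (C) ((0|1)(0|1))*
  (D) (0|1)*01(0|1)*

Testing sample strings against the DFA:
  '10111' -> rejected
  '01111' -> accepted
  '101' -> rejected
  '00' -> accepted
Checking each option for a counterexample:
  (A) 0(0|1)*: agrees with the DFA on all strings of length ≤ 4
  (B) (0|1)*1: '0' is accepted by the DFA but does not match the regex → eliminated
  (C) ((0|1)(0|1))*: ε is rejected by the DFA but matches the regex → eliminated
  (D) (0|1)*01(0|1)*: '0' is accepted by the DFA but does not match the regex → eliminated
Only (A) 0(0|1)* is consistent with the DFA.

Final answer: (A) 0(0|1)*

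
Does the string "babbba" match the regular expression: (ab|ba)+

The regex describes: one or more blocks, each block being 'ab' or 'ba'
No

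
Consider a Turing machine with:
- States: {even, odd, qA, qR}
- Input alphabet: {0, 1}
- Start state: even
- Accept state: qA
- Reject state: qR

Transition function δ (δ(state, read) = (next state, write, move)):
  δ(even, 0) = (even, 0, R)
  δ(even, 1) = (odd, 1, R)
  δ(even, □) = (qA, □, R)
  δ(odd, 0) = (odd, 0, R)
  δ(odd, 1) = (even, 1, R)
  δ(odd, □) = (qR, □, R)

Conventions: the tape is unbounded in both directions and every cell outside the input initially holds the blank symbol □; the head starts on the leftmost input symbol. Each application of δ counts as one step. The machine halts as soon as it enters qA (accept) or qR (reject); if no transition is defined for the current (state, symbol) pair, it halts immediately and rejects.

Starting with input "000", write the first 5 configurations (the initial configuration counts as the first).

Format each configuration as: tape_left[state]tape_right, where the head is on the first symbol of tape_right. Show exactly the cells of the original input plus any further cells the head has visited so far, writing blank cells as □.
Step 0: [even]000 (head at position 0)
Step 1: δ(even, 0) = (even, 0, R)  ⊢  0[even]00 (head at position 1)
Step 2: δ(even, 0) = (even, 0, R)  ⊢  00[even]0 (head at position 2)
Step 3: δ(even, 0) = (even, 0, R)  ⊢  000[even]□ (head at position 3)
Step 4: δ(even, □) = (qA, □, R)  ⊢  000□[qA]□ (head at position 4)

Final answer: [even]000 ⊢ 0[even]00 ⊢ 00[even]0 ⊢ 000[even]□ ⊢ 000□[qA]□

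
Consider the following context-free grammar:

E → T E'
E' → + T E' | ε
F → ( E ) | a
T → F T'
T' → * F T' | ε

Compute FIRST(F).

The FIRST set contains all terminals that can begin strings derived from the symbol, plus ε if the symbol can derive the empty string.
FIRST(F): F → ( E ) contributes '(' and F → a contributes 'a', so FIRST(F) = {(, a}. F is not nullable.

Final answer: {(, a}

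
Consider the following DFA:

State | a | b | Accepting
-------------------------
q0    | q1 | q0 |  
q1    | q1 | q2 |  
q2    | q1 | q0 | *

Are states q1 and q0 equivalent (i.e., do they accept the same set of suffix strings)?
Try the suffix "b".
From q1: q1 → q2 — accepting.
From q0: q0 → q0 — not accepting.
The two states disagree on this suffix, so they are not equivalent.

Final answer: No. Distinguishing string: "b" - accepted from q1 but not from q0.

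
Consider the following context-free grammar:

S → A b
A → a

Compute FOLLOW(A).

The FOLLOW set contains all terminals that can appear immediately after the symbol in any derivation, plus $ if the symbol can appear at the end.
A occurs only in S → A b, where it is immediately followed by the terminal b. So FOLLOW(A) = {b}.

Final answer: {b}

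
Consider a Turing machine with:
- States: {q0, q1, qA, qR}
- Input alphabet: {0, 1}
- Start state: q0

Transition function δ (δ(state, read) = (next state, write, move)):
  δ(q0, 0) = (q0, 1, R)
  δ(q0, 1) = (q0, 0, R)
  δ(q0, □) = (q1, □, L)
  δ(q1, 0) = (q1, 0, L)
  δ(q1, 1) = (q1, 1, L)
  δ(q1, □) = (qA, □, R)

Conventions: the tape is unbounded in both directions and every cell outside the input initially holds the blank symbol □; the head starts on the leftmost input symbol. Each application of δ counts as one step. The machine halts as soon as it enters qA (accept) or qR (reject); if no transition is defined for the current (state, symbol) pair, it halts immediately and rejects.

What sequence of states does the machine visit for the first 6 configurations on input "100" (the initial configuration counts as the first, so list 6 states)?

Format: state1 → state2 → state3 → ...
Step 0: [q0]100 (head at position 0)
Step 1: δ(q0, 1) = (q0, 0, R)  ⊢  0[q0]00 (head at position 1)
Step 2: δ(q0, 0) = (q0, 1, R)  ⊢  01[q0]0 (head at position 2)
Step 3: δ(q0, 0) = (q0, 1, R)  ⊢  011[q0]□ (head at position 3)
Step 4: δ(q0, □) = (q1, □, L)  ⊢  01[q1]1□ (head at position 2)
Step 5: δ(q1, 1) = (q1, 1, L)  ⊢  0[q1]11□ (head at position 1)
Reading off the states of these 6 configurations: q0 → q0 → q0 → q0 → q1 → q1

Final answer: q0 → q0 → q0 → q0 → q1 → q1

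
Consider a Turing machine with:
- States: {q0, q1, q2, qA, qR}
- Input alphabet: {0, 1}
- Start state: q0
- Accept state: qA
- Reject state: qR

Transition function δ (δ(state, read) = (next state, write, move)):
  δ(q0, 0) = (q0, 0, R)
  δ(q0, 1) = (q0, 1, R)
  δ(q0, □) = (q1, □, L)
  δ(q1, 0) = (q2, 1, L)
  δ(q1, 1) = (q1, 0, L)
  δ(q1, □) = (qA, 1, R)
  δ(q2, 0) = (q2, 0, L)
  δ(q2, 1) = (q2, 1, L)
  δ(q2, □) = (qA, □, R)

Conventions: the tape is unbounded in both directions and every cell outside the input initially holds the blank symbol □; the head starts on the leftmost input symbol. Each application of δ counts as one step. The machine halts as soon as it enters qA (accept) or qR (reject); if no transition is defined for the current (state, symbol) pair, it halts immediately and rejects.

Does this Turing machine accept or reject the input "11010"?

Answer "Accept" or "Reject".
Step 0: [q0]11010 (head at position 0)
Step 1: δ(q0, 1) = (q0, 1, R)  ⊢  1[q0]1010 (head at position 1)
Step 2: δ(q0, 1) = (q0, 1, R)  ⊢  11[q0]010 (head at position 2)
Step 3: δ(q0, 0) = (q0, 0, R)  ⊢  110[q0]10 (head at position 3)
Step 4: δ(q0, 1) = (q0, 1, R)  ⊢  1101[q0]0 (head at position 4)
Step 5: δ(q0, 0) = (q0, 0, R)  ⊢  11010[q0]□ (head at position 5)
Step 6: δ(q0, □) = (q1, □, L)  ⊢  1101[q1]0□ (head at position 4)
Step 7: δ(q1, 0) = (q2, 1, L)  ⊢  110[q2]11□ (head at position 3)
Step 8: δ(q2, 1) = (q2, 1, L)  ⊢  11[q2]011□ (head at position 2)
Step 9: δ(q2, 0) = (q2, 0, L)  ⊢  1[q2]1011□ (head at position 1)
Step 10: δ(q2, 1) = (q2, 1, L)  ⊢  [q2]11011□ (head at position 0)
Step 11: δ(q2, 1) = (q2, 1, L)  ⊢  [q2]□11011□ (head at position -1)
Step 12: δ(q2, □) = (qA, □, R)  ⊢  □[qA]11011□ (head at position 0)
The machine is in qA, so it halts and accepts.

Final answer: Accept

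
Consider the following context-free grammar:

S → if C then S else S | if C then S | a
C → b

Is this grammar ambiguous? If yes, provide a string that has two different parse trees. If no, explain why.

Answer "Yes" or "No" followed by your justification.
The 'dangling else' can attach to either if. Two leftmost derivations of  if b then if b then a else a:
  (1) S ⇒ if C then S else S ⇒ if b then S else S ⇒ if b then if C then S else S ⇒ if b then if b then S else S ⇒ if b then if b then a else S ⇒ if b then if b then a else a   (else belongs to the outer if)
  (2) S ⇒ if C then S ⇒ if b then S ⇒ if b then if C then S else S ⇒ if b then if b then S else S ⇒ if b then if b then a else S ⇒ if b then if b then a else a   (else belongs to the inner if)
Two distinct parse trees for the same string, so the grammar is ambiguous.

Final answer: Yes - the string 'if b then if b then a else a' has two distinct leftmost derivations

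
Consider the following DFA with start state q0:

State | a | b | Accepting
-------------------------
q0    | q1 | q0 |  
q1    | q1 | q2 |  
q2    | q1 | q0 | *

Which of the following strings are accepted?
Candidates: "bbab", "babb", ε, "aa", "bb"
"bbab": q0 → q0 → q0 → q1 → q2; q2 is accepting → accepted
"babb": q0 → q0 → q1 → q2 → q0; q0 is not accepting → rejected
ε: q0; q0 is not accepting → rejected
"aa": q0 → q1 → q1; q1 is not accepting → rejected
"bb": q0 → q0 → q0; q0 is not accepting → rejected

Final answer: "bbab"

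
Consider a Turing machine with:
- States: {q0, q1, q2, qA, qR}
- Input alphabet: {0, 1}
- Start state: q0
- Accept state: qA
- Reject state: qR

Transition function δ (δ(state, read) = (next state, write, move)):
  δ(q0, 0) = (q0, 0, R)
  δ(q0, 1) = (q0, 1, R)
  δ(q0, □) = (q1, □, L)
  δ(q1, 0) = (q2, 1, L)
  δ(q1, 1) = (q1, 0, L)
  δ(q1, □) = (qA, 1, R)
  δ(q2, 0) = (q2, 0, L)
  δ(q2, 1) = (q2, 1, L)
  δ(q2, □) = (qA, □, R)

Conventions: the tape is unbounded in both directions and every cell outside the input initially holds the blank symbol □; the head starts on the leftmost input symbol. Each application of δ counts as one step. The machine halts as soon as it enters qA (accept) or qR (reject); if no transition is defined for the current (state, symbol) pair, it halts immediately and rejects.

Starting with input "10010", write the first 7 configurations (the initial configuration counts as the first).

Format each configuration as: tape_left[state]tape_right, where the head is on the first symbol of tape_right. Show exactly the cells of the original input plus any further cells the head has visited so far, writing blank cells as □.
Step 0: [q0]10010 (head at position 0)
Step 1: δ(q0, 1) = (q0, 1, R)  ⊢  1[q0]0010 (head at position 1)
Step 2: δ(q0, 0) = (q0, 0, R)  ⊢  10[q0]010 (head at position 2)
Step 3: δ(q0, 0) = (q0, 0, R)  ⊢  100[q0]10 (head at position 3)
Step 4: δ(q0, 1) = (q0, 1, R)  ⊢  1001[q0]0 (head at position 4)
Step 5: δ(q0, 0) = (q0, 0, R)  ⊢  10010[q0]□ (head at position 5)
Step 6: δ(q0, □) = (q1, □, L)  ⊢  1001[q1]0□ (head at position 4)

Final answer: [q0]10010 ⊢ 1[q0]0010 ⊢ 10[q0]010 ⊢ 100[q0]10 ⊢ 1001[q0]0 ⊢ 10010[q0]□ ⊢ 1001[q1]0□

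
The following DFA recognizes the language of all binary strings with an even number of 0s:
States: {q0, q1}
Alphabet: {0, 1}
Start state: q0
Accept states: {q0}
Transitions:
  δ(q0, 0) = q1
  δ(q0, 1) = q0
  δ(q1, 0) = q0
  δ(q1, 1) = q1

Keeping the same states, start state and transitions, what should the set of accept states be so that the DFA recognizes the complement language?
The DFA is complete (every state has a transition on every symbol), so the complement
is recognized by the same DFA with accepting and non-accepting states swapped.
Original accept states: {q0}
Complement accept states = All states - Original accept states
= {q0, q1} - {q0}
= {q1}
Complement language: strings with an ODD number of 0s

Final answer: {q1}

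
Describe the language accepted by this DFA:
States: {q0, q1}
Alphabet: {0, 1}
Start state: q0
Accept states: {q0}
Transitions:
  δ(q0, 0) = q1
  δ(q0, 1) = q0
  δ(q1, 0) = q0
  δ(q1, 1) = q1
Analyzing the DFA structure:
Start state: q0
Accept states: {q0}
Interpreting what each state remembers (checking against the transitions):
  q0: an even number of 0s has been read so far
  q1: an odd number of 0s has been read so far
  δ(q0, 0): in q0 (an even number of 0s has been read so far), after reading 0 we have: an odd number of 0s has been read so far → q1
  δ(q0, 1): in q0 (an even number of 0s has been read so far), after reading 1 we have: an even number of 0s has been read so far → q0
  δ(q1, 0): in q1 (an odd number of 0s has been read so far), after reading 0 we have: an even number of 0s has been read so far → q0
  δ(q1, 1): in q1 (an odd number of 0s has been read so far), after reading 1 we have: an odd number of 0s has been read so far → q1
A string is accepted iff it ends in {q0}, i.e. an even number of 0s has been read so far.
Language: All binary strings with an even number of 0s

Final answer: All binary strings with an even number of 0s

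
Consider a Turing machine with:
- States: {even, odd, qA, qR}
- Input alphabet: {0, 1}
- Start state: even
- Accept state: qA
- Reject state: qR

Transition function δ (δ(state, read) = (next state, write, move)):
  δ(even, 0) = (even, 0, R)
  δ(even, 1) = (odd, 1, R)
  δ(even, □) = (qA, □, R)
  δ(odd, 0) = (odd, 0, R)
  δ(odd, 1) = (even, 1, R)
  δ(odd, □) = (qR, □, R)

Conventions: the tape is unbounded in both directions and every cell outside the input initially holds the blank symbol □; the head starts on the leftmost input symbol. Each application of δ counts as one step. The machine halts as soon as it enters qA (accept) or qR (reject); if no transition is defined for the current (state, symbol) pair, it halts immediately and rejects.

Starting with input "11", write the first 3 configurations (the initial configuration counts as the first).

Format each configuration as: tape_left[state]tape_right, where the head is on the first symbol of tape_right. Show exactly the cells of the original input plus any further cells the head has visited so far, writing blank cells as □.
Step 0: [even]11 (head at position 0)
Step 1: δ(even, 1) = (odd, 1, R)  ⊢  1[odd]1 (head at position 1)
Step 2: δ(odd, 1) = (even, 1, R)  ⊢  11[even]□ (head at position 2)

Final answer: [even]11 ⊢ 1[odd]1 ⊢ 11[even]□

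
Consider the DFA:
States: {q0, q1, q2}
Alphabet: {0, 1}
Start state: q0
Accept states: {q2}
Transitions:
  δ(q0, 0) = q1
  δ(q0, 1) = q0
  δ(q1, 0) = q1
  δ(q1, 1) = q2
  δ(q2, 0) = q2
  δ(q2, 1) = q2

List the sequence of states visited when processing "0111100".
Starting at q0
Read '0': q0 -> q1
Read '1': q1 -> q2
Read '1': q2 -> q2
Read '1': q2 -> q2
Read '1': q2 -> q2
Read '0': q2 -> q2
Read '0': q2 -> q2

Final answer: q0 -> q1 -> q2 -> q2 -> q2 -> q2 -> q2 -> q2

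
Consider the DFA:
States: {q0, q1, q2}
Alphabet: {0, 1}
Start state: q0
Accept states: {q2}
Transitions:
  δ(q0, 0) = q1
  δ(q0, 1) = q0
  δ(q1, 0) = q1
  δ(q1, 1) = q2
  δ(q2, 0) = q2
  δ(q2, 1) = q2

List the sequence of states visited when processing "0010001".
Starting at q0
Read '0': q0 -> q1
Read '0': q1 -> q1
Read '1': q1 -> q2
Read '0': q2 -> q2
Read '0': q2 -> q2
Read '0': q2 -> q2
Read '1': q2 -> q2

Final answer: q0 -> q1 -> q1 -> q2 -> q2 -> q2 -> q2 -> q2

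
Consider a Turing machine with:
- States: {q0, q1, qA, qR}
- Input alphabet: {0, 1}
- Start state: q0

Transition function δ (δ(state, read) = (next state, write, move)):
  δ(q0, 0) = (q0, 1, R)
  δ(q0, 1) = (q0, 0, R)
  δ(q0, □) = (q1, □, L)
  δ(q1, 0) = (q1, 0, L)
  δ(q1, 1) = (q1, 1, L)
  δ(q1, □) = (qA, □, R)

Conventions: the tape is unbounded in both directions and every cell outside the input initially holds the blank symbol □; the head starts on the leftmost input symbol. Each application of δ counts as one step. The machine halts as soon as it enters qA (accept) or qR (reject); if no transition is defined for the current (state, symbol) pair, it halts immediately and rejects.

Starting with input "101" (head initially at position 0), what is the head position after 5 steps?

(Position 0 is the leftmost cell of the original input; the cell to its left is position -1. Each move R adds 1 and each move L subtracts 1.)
Step 0: [q0]101 (head at position 0)
Step 1: δ(q0, 1) = (q0, 0, R)  ⊢  0[q0]01 (head at position 1)
Step 2: δ(q0, 0) = (q0, 1, R)  ⊢  01[q0]1 (head at position 2)
Step 3: δ(q0, 1) = (q0, 0, R)  ⊢  010[q0]□ (head at position 3)
Step 4: δ(q0, □) = (q1, □, L)  ⊢  01[q1]0□ (head at position 2)
Step 5: δ(q1, 0) = (q1, 0, L)  ⊢  0[q1]10□ (head at position 1)
Head position after 5 steps: 1

Final answer: Position 1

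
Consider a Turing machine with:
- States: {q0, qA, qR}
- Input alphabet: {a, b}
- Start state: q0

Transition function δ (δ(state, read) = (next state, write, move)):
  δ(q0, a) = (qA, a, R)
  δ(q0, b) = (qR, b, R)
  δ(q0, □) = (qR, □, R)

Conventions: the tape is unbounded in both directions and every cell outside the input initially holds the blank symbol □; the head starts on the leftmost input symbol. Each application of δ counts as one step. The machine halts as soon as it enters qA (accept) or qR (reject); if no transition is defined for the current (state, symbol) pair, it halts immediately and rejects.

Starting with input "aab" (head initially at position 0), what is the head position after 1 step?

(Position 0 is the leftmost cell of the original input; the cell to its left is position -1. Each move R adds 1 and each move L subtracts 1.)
Step 0: [q0]aab (head at position 0)
Step 1: δ(q0, a) = (qA, a, R)  ⊢  a[qA]ab (head at position 1)
Head position after 1 step: 1

Final answer: Position 1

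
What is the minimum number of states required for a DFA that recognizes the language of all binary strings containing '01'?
Language: binary strings containing '01'
Lower bound (Myhill–Nerode): the prefixes ε, 0, 01 are pairwise distinguishable:
  ε vs 01: suffix ε distinguishes them (ε is rejected, 01 is accepted)
  0 vs 01: suffix ε distinguishes them (0 is rejected, 01 is accepted)
  ε vs 0: suffix 1 distinguishes them (ε·1 = 1 is rejected, 0·1 = 01 is accepted)
So any DFA needs at least 3 states.
Upper bound: a DFA with 3 states exists (one state per class above: 'no progress', 'last symbol 0', and 'seen 01' (accepting sink)).
Minimum states: 3

Final answer: 3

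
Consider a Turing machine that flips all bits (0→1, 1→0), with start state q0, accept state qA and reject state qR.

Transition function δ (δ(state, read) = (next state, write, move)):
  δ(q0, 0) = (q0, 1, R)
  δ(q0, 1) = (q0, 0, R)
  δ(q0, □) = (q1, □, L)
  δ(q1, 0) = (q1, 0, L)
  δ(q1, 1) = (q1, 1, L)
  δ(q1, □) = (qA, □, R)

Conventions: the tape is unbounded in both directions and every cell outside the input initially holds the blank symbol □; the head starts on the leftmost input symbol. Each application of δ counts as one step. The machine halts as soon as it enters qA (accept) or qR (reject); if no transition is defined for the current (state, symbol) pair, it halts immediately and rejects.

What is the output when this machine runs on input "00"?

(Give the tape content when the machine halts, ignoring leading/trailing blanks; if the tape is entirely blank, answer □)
Step 0: [q0]00 (head at position 0)
Step 1: δ(q0, 0) = (q0, 1, R)  ⊢  1[q0]0 (head at position 1)
Step 2: δ(q0, 0) = (q0, 1, R)  ⊢  11[q0]□ (head at position 2)
Step 3: δ(q0, □) = (q1, □, L)  ⊢  1[q1]1□ (head at position 1)
Step 4: δ(q1, 1) = (q1, 1, L)  ⊢  [q1]11□ (head at position 0)
Step 5: δ(q1, 1) = (q1, 1, L)  ⊢  [q1]□11□ (head at position -1)
Step 6: δ(q1, □) = (qA, □, R)  ⊢  □[qA]11□ (head at position 0)
The machine is in qA, so it halts and accepts.
Tape content when halted (ignoring surrounding blanks): 11

Final answer: Output: 11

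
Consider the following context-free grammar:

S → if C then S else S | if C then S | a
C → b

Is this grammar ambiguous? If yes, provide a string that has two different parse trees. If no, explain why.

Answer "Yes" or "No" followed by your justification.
The 'dangling else' can attach to either if. Two leftmost derivations of  if b then if b then a else a:
  (1) S ⇒ if C then S else S ⇒ if b then S else S ⇒ if b then if C then S else S ⇒ if b then if b then S else S ⇒ if b then if b then a else S ⇒ if b then if b then a else a   (else belongs to the outer if)
  (2) S ⇒ if C then S ⇒ if b then S ⇒ if b then if C then S else S ⇒ if b then if b then S else S ⇒ if b then if b then a else S ⇒ if b then if b then a else a   (else belongs to the inner if)
Two distinct parse trees for the same string, so the grammar is ambiguous.

Final answer: Yes - the string 'if b then if b then a else a' has two distinct leftmost derivations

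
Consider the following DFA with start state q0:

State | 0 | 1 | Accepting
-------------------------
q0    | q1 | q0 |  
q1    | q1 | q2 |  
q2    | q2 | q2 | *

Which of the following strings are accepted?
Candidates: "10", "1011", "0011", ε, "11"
"10": q0 → q0 → q1; q1 is not accepting → rejected
"1011": q0 → q0 → q1 → q2 → q2; q2 is accepting → accepted
"0011": q0 → q1 → q1 → q2 → q2; q2 is accepting → accepted
ε: q0; q0 is not accepting → rejected
"11": q0 → q0 → q0; q0 is not accepting → rejected

Final answer: "1011", "0011"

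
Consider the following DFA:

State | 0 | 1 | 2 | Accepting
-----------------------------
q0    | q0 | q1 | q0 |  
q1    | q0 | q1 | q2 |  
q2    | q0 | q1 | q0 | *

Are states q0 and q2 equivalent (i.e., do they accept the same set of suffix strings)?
Try the suffix ε (the empty string).
From q0: q0 — not accepting.
From q2: q2 — accepting.
The two states disagree on this suffix, so they are not equivalent.

Final answer: No. Distinguishing string: ε (the empty string) - accepted from q2 but not from q0.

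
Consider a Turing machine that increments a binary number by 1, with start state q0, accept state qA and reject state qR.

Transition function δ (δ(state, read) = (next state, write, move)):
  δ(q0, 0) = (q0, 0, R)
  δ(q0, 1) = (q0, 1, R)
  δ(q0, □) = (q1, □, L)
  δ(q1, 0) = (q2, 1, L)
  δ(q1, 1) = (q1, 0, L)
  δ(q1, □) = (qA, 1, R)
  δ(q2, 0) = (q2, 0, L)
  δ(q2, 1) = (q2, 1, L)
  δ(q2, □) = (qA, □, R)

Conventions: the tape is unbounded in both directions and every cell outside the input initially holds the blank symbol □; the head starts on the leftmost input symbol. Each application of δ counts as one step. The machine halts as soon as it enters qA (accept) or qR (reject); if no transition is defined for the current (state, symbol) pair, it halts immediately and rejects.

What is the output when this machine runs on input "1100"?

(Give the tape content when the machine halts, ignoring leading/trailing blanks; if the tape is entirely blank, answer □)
Step 0: [q0]1100 (head at position 0)
Step 1: δ(q0, 1) = (q0, 1, R)  ⊢  1[q0]100 (head at position 1)
Step 2: δ(q0, 1) = (q0, 1, R)  ⊢  11[q0]00 (head at position 2)
Step 3: δ(q0, 0) = (q0, 0, R)  ⊢  110[q0]0 (head at position 3)
Step 4: δ(q0, 0) = (q0, 0, R)  ⊢  1100[q0]□ (head at position 4)
Step 5: δ(q0, □) = (q1, □, L)  ⊢  110[q1]0□ (head at position 3)
Step 6: δ(q1, 0) = (q2, 1, L)  ⊢  11[q2]01□ (head at position 2)
Step 7: δ(q2, 0) = (q2, 0, L)  ⊢  1[q2]101□ (head at position 1)
Step 8: δ(q2, 1) = (q2, 1, L)  ⊢  [q2]1101□ (head at position 0)
Step 9: δ(q2, 1) = (q2, 1, L)  ⊢  [q2]□1101□ (head at position -1)
Step 10: δ(q2, □) = (qA, □, R)  ⊢  □[qA]1101□ (head at position 0)
The machine is in qA, so it halts and accepts.
Tape content when halted (ignoring surrounding blanks): 1101

Final answer: Output: 1101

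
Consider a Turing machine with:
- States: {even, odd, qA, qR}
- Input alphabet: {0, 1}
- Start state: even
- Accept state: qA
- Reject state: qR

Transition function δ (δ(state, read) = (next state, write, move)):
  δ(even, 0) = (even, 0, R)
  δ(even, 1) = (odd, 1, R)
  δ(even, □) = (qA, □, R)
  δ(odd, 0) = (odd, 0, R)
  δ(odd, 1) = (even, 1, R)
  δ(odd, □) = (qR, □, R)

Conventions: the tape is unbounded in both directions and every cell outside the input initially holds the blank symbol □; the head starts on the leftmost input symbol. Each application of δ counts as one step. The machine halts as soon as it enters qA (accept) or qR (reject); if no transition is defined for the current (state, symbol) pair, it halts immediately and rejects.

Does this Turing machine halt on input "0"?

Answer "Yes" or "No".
Step 0: [even]0 (head at position 0)
Step 1: δ(even, 0) = (even, 0, R)  ⊢  0[even]□ (head at position 1)
Step 2: δ(even, □) = (qA, □, R)  ⊢  0□[qA]□ (head at position 2)
The machine is in qA, so it halts and accepts.
It halts after 2 steps.

Final answer: Yes - halts after 2 steps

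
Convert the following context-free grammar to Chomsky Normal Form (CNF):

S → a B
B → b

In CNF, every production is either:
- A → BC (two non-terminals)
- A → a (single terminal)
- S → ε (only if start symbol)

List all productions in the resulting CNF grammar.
The grammar has no ε-productions or unit productions to eliminate.
S → a B has terminal a in a right-hand side of length ≥ 2: introduce T_a → a and use T_a in place of a.
B → b is already in CNF (single terminal) – keep it.
S → a B becomes S → T_a B.
Resulting CNF grammar (3 productions): T_a → a; B → b; S → T_a B

Final answer: T_a → a; B → b; S → T_a B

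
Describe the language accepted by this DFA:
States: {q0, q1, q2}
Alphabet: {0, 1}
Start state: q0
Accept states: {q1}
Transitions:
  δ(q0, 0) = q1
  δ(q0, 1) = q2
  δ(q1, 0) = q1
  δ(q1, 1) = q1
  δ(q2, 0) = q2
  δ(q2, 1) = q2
Analyzing the DFA structure:
Start state: q0
Accept states: {q1}
Interpreting what each state remembers (checking against the transitions):
  q0: nothing has been read yet
  q1: the first symbol was 0
  q2: the first symbol was 1 (trap state)
  δ(q0, 0): in q0 (nothing has been read yet), after reading 0 we have: the first symbol was 0 → q1
  δ(q0, 1): in q0 (nothing has been read yet), after reading 1 we have: the first symbol was 1 (trap state) → q2
  δ(q1, 0): in q1 (the first symbol was 0), after reading 0 we have: the first symbol was 0 → q1
  δ(q1, 1): in q1 (the first symbol was 0), after reading 1 we have: the first symbol was 0 → q1
  δ(q2, 0): in q2 (the first symbol was 1 (trap state)), after reading 0 we have: the first symbol was 1 (trap state) → q2
  δ(q2, 1): in q2 (the first symbol was 1 (trap state)), after reading 1 we have: the first symbol was 1 (trap state) → q2
A string is accepted iff it ends in {q1}, i.e. the first symbol was 0.
Language: All binary strings starting with 0

Final answer: All binary strings starting with 0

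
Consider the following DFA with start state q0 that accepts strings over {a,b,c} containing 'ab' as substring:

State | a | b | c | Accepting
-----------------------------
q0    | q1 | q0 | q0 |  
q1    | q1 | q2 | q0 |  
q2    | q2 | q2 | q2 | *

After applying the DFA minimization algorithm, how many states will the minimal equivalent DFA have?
All 3 states are reachable from q0, so none can be removed as unreachable.
Table-filling: first mark every (accepting, non-accepting) pair as distinguishable (accepting: {q2}; non-accepting: {q0, q1}).
Round 1: (q0, q1) on 'b' go to q0 and q2, already distinguishable → mark.
Every pair of states is distinguishable, so the DFA is already minimal.
Equivalence classes: {q0}, {q1}, {q2} → 3 states.

Final answer: 3 states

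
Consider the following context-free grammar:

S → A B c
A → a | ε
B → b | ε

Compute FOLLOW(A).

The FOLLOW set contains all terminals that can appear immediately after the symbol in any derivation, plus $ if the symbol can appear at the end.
A occurs in S → A B c followed by B c. Add FIRST(B) minus ε = {b}; B is nullable (B → ε), so what follows B can also follow A: the terminal c. FOLLOW(A) = {b, c}.

Final answer: {b, c}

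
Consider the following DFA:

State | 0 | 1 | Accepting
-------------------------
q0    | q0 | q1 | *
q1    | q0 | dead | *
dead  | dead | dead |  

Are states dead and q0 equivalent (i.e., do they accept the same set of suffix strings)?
Try the suffix ε (the empty string).
From dead: dead — not accepting.
From q0: q0 — accepting.
The two states disagree on this suffix, so they are not equivalent.

Final answer: No. Distinguishing string: ε (the empty string) - accepted from q0 but not from dead.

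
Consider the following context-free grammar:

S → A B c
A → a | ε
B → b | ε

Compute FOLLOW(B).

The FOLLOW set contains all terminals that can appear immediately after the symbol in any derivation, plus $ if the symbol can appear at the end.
B occurs in S → A B c, immediately followed by the terminal c. So FOLLOW(B) = {c}.

Final answer: {c}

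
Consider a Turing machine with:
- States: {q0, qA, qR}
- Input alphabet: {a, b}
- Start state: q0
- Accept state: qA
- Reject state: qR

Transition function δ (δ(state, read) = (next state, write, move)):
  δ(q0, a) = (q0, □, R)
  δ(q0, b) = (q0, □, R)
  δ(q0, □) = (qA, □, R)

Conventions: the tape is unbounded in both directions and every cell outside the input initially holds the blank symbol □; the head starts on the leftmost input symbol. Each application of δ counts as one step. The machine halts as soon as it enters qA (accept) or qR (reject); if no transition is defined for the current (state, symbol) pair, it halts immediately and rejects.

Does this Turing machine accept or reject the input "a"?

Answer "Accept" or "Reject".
Step 0: [q0]a (head at position 0)
Step 1: δ(q0, a) = (q0, □, R)  ⊢  □[q0]□ (head at position 1)
Step 2: δ(q0, □) = (qA, □, R)  ⊢  □□[qA]□ (head at position 2)
The machine is in qA, so it halts and accepts.

Final answer: Accept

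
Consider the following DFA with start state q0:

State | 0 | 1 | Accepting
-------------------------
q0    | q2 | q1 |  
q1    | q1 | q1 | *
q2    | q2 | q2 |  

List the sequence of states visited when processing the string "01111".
q0 → q2 → q2 → q2 → q2 → q2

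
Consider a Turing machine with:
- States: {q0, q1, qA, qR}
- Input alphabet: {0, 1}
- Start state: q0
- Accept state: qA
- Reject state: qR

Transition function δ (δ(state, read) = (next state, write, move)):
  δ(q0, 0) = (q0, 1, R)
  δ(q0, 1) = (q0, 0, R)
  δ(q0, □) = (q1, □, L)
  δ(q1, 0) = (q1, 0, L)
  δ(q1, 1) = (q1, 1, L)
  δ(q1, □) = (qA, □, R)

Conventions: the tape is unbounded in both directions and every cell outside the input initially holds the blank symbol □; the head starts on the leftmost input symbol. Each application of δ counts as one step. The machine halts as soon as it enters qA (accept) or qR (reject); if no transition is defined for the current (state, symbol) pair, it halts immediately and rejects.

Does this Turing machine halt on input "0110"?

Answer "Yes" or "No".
Step 0: [q0]0110 (head at position 0)
Step 1: δ(q0, 0) = (q0, 1, R)  ⊢  1[q0]110 (head at position 1)
Step 2: δ(q0, 1) = (q0, 0, R)  ⊢  10[q0]10 (head at position 2)
Step 3: δ(q0, 1) = (q0, 0, R)  ⊢  100[q0]0 (head at position 3)
Step 4: δ(q0, 0) = (q0, 1, R)  ⊢  1001[q0]□ (head at position 4)
Step 5: δ(q0, □) = (q1, □, L)  ⊢  100[q1]1□ (head at position 3)
Step 6: δ(q1, 1) = (q1, 1, L)  ⊢  10[q1]01□ (head at position 2)
Step 7: δ(q1, 0) = (q1, 0, L)  ⊢  1[q1]001□ (head at position 1)
Step 8: δ(q1, 0) = (q1, 0, L)  ⊢  [q1]1001□ (head at position 0)
Step 9: δ(q1, 1) = (q1, 1, L)  ⊢  [q1]□1001□ (head at position -1)
Step 10: δ(q1, □) = (qA, □, R)  ⊢  □[qA]1001□ (head at position 0)
The machine is in qA, so it halts and accepts.
It halts after 10 steps.

Final answer: Yes - halts after 10 steps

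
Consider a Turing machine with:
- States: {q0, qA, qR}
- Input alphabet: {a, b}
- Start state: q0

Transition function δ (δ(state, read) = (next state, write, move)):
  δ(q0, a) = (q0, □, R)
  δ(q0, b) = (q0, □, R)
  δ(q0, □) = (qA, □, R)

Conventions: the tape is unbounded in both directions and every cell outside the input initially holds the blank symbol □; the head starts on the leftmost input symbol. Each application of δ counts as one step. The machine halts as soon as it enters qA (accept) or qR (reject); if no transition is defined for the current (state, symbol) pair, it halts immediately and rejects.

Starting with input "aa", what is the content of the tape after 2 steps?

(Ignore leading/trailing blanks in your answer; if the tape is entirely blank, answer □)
Step 0: [q0]aa (head at position 0)
Step 1: δ(q0, a) = (q0, □, R)  ⊢  □[q0]a (head at position 1)
Step 2: δ(q0, a) = (q0, □, R)  ⊢  □□[q0]□ (head at position 2)
Tape after 2 steps (ignoring surrounding blanks): □

Final answer: Tape: □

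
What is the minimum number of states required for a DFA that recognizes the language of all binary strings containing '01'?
Language: binary strings containing '01'
Lower bound (Myhill–Nerode): the prefixes ε, 0, 01 are pairwise distinguishable:
  ε vs 01: suffix ε distinguishes them (ε is rejected, 01 is accepted)
  0 vs 01: suffix ε distinguishes them (0 is rejected, 01 is accepted)
  ε vs 0: suffix 1 distinguishes them (ε·1 = 1 is rejected, 0·1 = 01 is accepted)
So any DFA needs at least 3 states.
Upper bound: a DFA with 3 states exists (one state per class above: 'no progress', 'last symbol 0', and 'seen 01' (accepting sink)).
Minimum states: 3

Final answer: 3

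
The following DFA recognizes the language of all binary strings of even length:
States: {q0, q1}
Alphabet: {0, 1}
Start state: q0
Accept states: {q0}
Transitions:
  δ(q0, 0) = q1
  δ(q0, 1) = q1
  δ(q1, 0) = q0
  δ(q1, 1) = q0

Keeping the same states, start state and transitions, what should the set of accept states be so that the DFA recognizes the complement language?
The DFA is complete (every state has a transition on every symbol), so the complement
is recognized by the same DFA with accepting and non-accepting states swapped.
Original accept states: {q0}
Complement accept states = All states - Original accept states
= {q0, q1} - {q0}
= {q1}
Complement language: strings of ODD length

Final answer: {q1}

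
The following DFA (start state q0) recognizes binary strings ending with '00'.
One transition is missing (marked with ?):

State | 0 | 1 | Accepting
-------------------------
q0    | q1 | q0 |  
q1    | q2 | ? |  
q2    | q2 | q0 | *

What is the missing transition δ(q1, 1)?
q0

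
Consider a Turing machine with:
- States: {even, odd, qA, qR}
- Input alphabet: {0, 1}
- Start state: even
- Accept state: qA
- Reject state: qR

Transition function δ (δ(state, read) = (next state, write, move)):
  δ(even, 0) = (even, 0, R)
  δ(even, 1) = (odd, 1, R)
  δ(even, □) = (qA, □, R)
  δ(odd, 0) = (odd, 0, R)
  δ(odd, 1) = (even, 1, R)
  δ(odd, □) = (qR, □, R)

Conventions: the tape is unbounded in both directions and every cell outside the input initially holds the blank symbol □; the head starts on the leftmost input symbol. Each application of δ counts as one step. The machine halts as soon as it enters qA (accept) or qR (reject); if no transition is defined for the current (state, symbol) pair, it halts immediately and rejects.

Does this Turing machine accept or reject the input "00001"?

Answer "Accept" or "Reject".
Step 0: [even]00001 (head at position 0)
Step 1: δ(even, 0) = (even, 0, R)  ⊢  0[even]0001 (head at position 1)
Step 2: δ(even, 0) = (even, 0, R)  ⊢  00[even]001 (head at position 2)
Step 3: δ(even, 0) = (even, 0, R)  ⊢  000[even]01 (head at position 3)
Step 4: δ(even, 0) = (even, 0, R)  ⊢  0000[even]1 (head at position 4)
Step 5: δ(even, 1) = (odd, 1, R)  ⊢  00001[odd]□ (head at position 5)
Step 6: δ(odd, □) = (qR, □, R)  ⊢  00001□[qR]□ (head at position 6)
The machine is in qR, so it halts and rejects.

Final answer: Reject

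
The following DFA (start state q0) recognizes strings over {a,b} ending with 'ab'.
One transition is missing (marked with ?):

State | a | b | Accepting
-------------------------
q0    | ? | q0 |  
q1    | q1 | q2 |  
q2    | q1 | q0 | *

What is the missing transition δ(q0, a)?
q1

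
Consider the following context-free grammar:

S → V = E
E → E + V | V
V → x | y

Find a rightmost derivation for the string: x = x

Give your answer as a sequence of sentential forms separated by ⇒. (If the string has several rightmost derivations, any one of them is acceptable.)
Start with S.
Step 1: the rightmost non-terminal is S; apply S → V = E:  V = E
Step 2: the rightmost non-terminal is E; apply E → V:  V = V
Step 3: the rightmost non-terminal is V; apply V → x:  V = x
Step 4: the rightmost non-terminal is V; apply V → x:  x = x

Final answer: S ⇒ V = E ⇒ V = V ⇒ V = x ⇒ x = x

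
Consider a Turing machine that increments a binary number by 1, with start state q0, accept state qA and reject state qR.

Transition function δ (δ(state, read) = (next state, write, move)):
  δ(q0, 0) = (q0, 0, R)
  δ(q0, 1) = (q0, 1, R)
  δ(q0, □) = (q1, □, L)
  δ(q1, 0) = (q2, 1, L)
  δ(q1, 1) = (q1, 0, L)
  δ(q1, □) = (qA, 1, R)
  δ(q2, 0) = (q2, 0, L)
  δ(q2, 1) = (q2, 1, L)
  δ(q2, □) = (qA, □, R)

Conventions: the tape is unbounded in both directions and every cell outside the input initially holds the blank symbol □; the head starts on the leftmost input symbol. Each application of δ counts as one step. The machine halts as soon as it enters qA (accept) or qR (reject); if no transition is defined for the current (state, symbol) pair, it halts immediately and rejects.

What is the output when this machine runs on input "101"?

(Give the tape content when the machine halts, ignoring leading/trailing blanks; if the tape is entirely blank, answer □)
Step 0: [q0]101 (head at position 0)
Step 1: δ(q0, 1) = (q0, 1, R)  ⊢  1[q0]01 (head at position 1)
Step 2: δ(q0, 0) = (q0, 0, R)  ⊢  10[q0]1 (head at position 2)
Step 3: δ(q0, 1) = (q0, 1, R)  ⊢  101[q0]□ (head at position 3)
Step 4: δ(q0, □) = (q1, □, L)  ⊢  10[q1]1□ (head at position 2)
Step 5: δ(q1, 1) = (q1, 0, L)  ⊢  1[q1]00□ (head at position 1)
Step 6: δ(q1, 0) = (q2, 1, L)  ⊢  [q2]110□ (head at position 0)
Step 7: δ(q2, 1) = (q2, 1, L)  ⊢  [q2]□110□ (head at position -1)
Step 8: δ(q2, □) = (qA, □, R)  ⊢  □[qA]110□ (head at position 0)
The machine is in qA, so it halts and accepts.
Tape content when halted (ignoring surrounding blanks): 110

Final answer: Output: 110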